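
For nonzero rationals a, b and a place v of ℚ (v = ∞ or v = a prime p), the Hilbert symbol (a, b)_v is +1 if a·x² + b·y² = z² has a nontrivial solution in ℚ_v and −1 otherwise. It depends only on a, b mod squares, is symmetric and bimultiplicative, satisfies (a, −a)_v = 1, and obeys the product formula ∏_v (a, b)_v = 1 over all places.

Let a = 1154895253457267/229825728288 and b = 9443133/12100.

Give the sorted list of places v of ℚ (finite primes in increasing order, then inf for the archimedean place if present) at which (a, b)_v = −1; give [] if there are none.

Mod squares: a ≡ 28294, b ≡ 437. Check v ∈ {∞, 2, 3, 5, 7, 11, 13, 17, 19, 23, 41, 43, 47, 53}.
v=2: v_2(a)=-5, v_2(b)=-2; units ≡ 3, 5 (mod 8); ε·ε+αω+βω = 1·0+-5·1+-2·1 ≡ 1  ⇒  (a,b)_2 = -1.
v=47: a=47^1·(≡5), b=47^0·(≡24) mod 47; (5|47)=-1, (24|47)=+1; (−1)^{1·0·23}·(-1)^0·(+1)^1 = +1.
v=3: a=3^-2·(≡1), b=3^2·(≡2) mod 3; (1|3)=+1, (2|3)=-1; (−1)^{-2·2·1}·(+1)^2·(-1)^-2 = +1.
v=41: a=41^-2·(≡39), b=41^0·(≡19) mod 41; (39|41)=+1, (19|41)=-1; (−1)^{-2·0·20}·(+1)^0·(-1)^-2 = +1.
v=11: a=11^0·(≡7), b=11^-2·(≡7) mod 11; (7|11)=-1, (7|11)=-1; (−1)^{0·-2·5}·(-1)^-2·(-1)^0 = +1.
v=53: a=53^-2·(≡34), b=53^0·(≡11) mod 53; (34|53)=-1, (11|53)=+1; (−1)^{-2·0·26}·(-1)^0·(+1)^-2 = +1.
v=19: a=19^0·(≡8), b=19^1·(≡11) mod 19; (8|19)=-1, (11|19)=+1; (−1)^{0·1·9}·(-1)^1·(+1)^0 = -1.
v=5: a=5^0·(≡4), b=5^-2·(≡2) mod 5; (4|5)=+1, (2|5)=-1; (−1)^{0·-2·2}·(+1)^-2·(-1)^0 = +1.
v=13: a=13^-2·(≡11), b=13^0·(≡5) mod 13; (11|13)=-1, (5|13)=-1; (−1)^{-2·0·6}·(-1)^0·(-1)^-2 = +1.
v=43: a=43^1·(≡11), b=43^0·(≡12) mod 43; (11|43)=+1, (12|43)=-1; (−1)^{1·0·21}·(+1)^0·(-1)^1 = -1.
v=17: a=17^2·(≡12), b=17^0·(≡11) mod 17; (12|17)=-1, (11|17)=-1; (−1)^{2·0·8}·(-1)^0·(-1)^2 = +1.
v=∞: 28294 > 0 and 437 > 0  ⇒  (a,b)_∞ = +1.
v=23: a=23^0·(≡16), b=23^1·(≡22) mod 23; (16|23)=+1, (22|23)=-1; (−1)^{0·1·11}·(+1)^1·(-1)^0 = +1.
v=7: a=7^11·(≡5), b=7^4·(≡5) mod 7; (5|7)=-1, (5|7)=-1; (−1)^{11·4·3}·(-1)^4·(-1)^11 = -1.
(28294, 437 / ℚ) ramifies at {2, 7, 19, 43}: a division algebra.

[2, 7, 19, 43]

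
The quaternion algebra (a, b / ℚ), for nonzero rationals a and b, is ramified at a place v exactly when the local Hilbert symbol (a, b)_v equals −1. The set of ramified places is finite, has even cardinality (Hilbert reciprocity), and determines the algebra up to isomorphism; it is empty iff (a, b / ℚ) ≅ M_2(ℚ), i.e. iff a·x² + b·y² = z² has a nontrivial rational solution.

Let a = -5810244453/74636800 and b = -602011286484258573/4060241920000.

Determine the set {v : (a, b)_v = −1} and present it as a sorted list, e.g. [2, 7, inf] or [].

[2, 13, 17, inf]

(a, b) ≡ (-3094, -91) mod (ℚ^×)²; places V = {2, 3, 5, 7, 13, 17, 29, ∞}.
(a,b)_∞: sgn(-3094)=−, sgn(-91)=−, so -1.
(a,b)_5: α=-2, u≡1; β=-4, v≡1 (mod 5); (1|5)=+1, (1|5)=+1; sign (−1)^0·+1^-4·+1^-2 = +1.
(a,b)_17: α=-1, u≡14; β=-2, v≡5 (mod 17); (14|17)=-1, (5|17)=-1; sign (−1)^0·-1^-2·-1^-1 = -1.
(a,b)_7: α=-3, u≡3; β=-3, v≡1 (mod 7); (3|7)=-1, (1|7)=+1; sign (−1)^1·-1^-3·+1^-3 = +1.
(a,b)_3: α=12, u≡2; β=18, v≡2 (mod 3); (2|3)=-1, (2|3)=-1; sign (−1)^0·-1^18·-1^12 = +1.
(a,b)_2: α=-9, β=-16; u≡5, v≡5 (mod 8); ε(u)ε(v)=0·0, αω(v)=-9·1, βω(u)=-16·1; sum ≡ 1  ⇒  -1.
(a,b)_13: α=1, u≡1; β=3, v≡6 (mod 13); (1|13)=+1, (6|13)=-1; sign (−1)^0·+1^3·-1^1 = -1.
(a,b)_29: α=2, u≡9; β=4, v≡16 (mod 29); (9|29)=+1, (16|29)=+1; sign (−1)^0·+1^4·+1^2 = +1.
Ram(-3094, -91) = {2, 13, 17, ∞}; no ℚ_2-point on the conic.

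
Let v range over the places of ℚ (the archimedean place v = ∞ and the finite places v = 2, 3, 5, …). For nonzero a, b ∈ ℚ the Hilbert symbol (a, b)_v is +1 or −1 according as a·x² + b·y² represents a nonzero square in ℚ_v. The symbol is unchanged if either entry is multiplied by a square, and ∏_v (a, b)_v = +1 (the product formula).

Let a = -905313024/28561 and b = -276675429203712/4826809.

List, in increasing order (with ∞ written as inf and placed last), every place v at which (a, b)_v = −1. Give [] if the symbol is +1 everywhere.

[7, inf]

(a, b) ≡ (-11, -7) mod (ℚ^×)²; places V = {2, 3, 7, 11, 13, ∞}.
(a,b)_13: α=-4, u≡8; β=-6, v≡7 (mod 13); (8|13)=-1, (7|13)=-1; sign (−1)^0·-1^-6·-1^-4 = +1.
(a,b)_7: α=2, u≡3; β=5, v≡6 (mod 7); (3|7)=-1, (6|7)=-1; sign (−1)^0·-1^5·-1^2 = -1.
(a,b)_2: α=8, β=8; u≡5, v≡1 (mod 8); ε(u)ε(v)=0·0, αω(v)=8·0, βω(u)=8·1; sum ≡ 0  ⇒  +1.
(a,b)_∞: sgn(-11)=−, sgn(-7)=−, so -1.
(a,b)_3: α=8, u≡1; β=12, v≡2 (mod 3); (1|3)=+1, (2|3)=-1; sign (−1)^0·+1^12·-1^8 = +1.
(a,b)_11: α=1, u≡7; β=2, v≡3 (mod 11); (7|11)=-1, (3|11)=+1; sign (−1)^0·-1^2·+1^1 = +1.
|Ram(-11, -7)| = 2, even; anisotropic at {7, ∞}.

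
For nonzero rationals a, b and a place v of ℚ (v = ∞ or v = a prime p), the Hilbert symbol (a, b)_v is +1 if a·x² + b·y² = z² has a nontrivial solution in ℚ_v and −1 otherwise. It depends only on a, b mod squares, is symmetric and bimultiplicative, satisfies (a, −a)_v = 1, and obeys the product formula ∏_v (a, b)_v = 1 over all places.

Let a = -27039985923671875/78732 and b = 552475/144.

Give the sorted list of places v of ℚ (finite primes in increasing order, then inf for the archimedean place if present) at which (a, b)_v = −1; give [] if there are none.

[2, 7, 11, 41]

(a, b) ≡ (-4305, 451) mod (ℚ^×)²; places V = {2, 3, 5, 7, 11, 41, ∞}.
(a,b)_7: α=3, u≡2; β=2, v≡3 (mod 7); (2|7)=+1, (3|7)=-1; sign (−1)^0·+1^2·-1^3 = -1.
(a,b)_3: α=-9, u≡2; β=-2, v≡1 (mod 3); (2|3)=-1, (1|3)=+1; sign (−1)^0·-1^-2·+1^-9 = +1.
(a,b)_2: α=-2, β=-4; u≡7, v≡3 (mod 8); ε(u)ε(v)=1·1, αω(v)=-2·1, βω(u)=-4·0; sum ≡ 1  ⇒  -1.
(a,b)_41: α=3, u≡23; β=1, v≡13 (mod 41); (23|41)=+1, (13|41)=-1; sign (−1)^0·+1^1·-1^3 = -1.
(a,b)_∞: sgn(-4305)=−, sgn(451)=+, so +1.
(a,b)_11: α=4, u≡6; β=1, v≡10 (mod 11); (6|11)=-1, (10|11)=-1; sign (−1)^0·-1^1·-1^4 = -1.
(a,b)_5: α=7, u≡1; β=2, v≡1 (mod 5); (1|5)=+1, (1|5)=+1; sign (−1)^0·+1^2·+1^7 = +1.
Ram(-4305, 451) = {2, 7, 11, 41}; no ℚ_2-point on the conic.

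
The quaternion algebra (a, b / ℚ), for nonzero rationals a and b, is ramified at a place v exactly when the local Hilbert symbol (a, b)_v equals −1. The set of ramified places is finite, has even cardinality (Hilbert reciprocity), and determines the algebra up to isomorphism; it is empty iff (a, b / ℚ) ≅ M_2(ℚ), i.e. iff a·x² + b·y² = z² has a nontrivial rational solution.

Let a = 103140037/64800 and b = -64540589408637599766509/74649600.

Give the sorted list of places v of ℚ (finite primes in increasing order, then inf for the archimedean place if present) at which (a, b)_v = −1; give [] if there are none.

[2, 7, 13, 19]

(a, b) ≡ (1704794, -50141) mod (ℚ^×)²; places V = {2, 3, 5, 7, 11, 13, 17, 19, 29, ∞}.
(a,b)_∞: sgn(1704794)=+, sgn(-50141)=−, so +1.
(a,b)_13: α=1, u≡5; β=3, v≡10 (mod 13); (5|13)=-1, (10|13)=+1; sign (−1)^0·-1^3·+1^1 = -1.
(a,b)_7: α=1, u≡5; β=3, v≡3 (mod 7); (5|7)=-1, (3|7)=-1; sign (−1)^1·-1^3·-1^1 = -1.
(a,b)_11: α=2, u≡4; β=6, v≡6 (mod 11); (4|11)=+1, (6|11)=-1; sign (−1)^0·+1^6·-1^2 = +1.
(a,b)_19: α=1, u≡18; β=3, v≡18 (mod 19); (18|19)=-1, (18|19)=-1; sign (−1)^1·-1^3·-1^1 = -1.
(a,b)_2: α=-5, β=-12; u≡5, v≡3 (mod 8); ε(u)ε(v)=0·1, αω(v)=-5·1, βω(u)=-12·1; sum ≡ 1  ⇒  -1.
(a,b)_17: α=1, u≡13; β=2, v≡16 (mod 17); (13|17)=+1, (16|17)=+1; sign (−1)^0·+1^2·+1^1 = +1.
(a,b)_29: α=1, u≡14; β=3, v≡14 (mod 29); (14|29)=-1, (14|29)=-1; sign (−1)^0·-1^3·-1^1 = +1.
(a,b)_3: α=-4, u≡2; β=-6, v≡1 (mod 3); (2|3)=-1, (1|3)=+1; sign (−1)^0·-1^-6·+1^-4 = +1.
(a,b)_5: α=-2, u≡1; β=-2, v≡4 (mod 5); (1|5)=+1, (4|5)=+1; sign (−1)^0·+1^-2·+1^-2 = +1.
|Ram(1704794, -50141)| = 4, even; anisotropic at {2, 7, 13, 19}.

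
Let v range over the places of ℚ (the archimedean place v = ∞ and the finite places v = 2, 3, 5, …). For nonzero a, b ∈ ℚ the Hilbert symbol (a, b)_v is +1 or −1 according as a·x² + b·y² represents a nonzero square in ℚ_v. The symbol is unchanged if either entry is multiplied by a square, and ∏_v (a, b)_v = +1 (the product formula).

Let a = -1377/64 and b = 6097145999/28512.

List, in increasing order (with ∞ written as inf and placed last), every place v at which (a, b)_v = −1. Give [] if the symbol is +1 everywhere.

[19, 43]

(a, b) ≡ (-17, 9472298) mod (ℚ^×)²; places V = {2, 3, 7, 11, 17, 19, 31, 43, ∞}.
(a,b)_17: α=1, u≡16; β=3, v≡2 (mod 17); (16|17)=+1, (2|17)=+1; sign (−1)^0·+1^3·+1^1 = +1.
(a,b)_11: α=0, u≡1; β=-1, v≡3 (mod 11); (1|11)=+1, (3|11)=+1; sign (−1)^0·+1^-1·+1^0 = +1.
(a,b)_∞: sgn(-17)=−, sgn(9472298)=+, so +1.
(a,b)_31: α=0, u≡9; β=1, v≡24 (mod 31); (9|31)=+1, (24|31)=-1; sign (−1)^0·+1^1·-1^0 = +1.
(a,b)_2: α=-6, β=-5; u≡7, v≡5 (mod 8); ε(u)ε(v)=1·0, αω(v)=-6·1, βω(u)=-5·0; sum ≡ 0  ⇒  +1.
(a,b)_7: α=0, u≡2; β=2, v≡6 (mod 7); (2|7)=+1, (6|7)=-1; sign (−1)^0·+1^2·-1^0 = +1.
(a,b)_43: α=0, u≡2; β=1, v≡15 (mod 43); (2|43)=-1, (15|43)=+1; sign (−1)^0·-1^1·+1^0 = -1.
(a,b)_19: α=0, u≡15; β=1, v≡16 (mod 19); (15|19)=-1, (16|19)=+1; sign (−1)^0·-1^1·+1^0 = -1.
(a,b)_3: α=4, u≡1; β=-4, v≡2 (mod 3); (1|3)=+1, (2|3)=-1; sign (−1)^0·+1^-4·-1^4 = +1.
(-17, 9472298 / ℚ) ramifies at {19, 43}: a division algebra.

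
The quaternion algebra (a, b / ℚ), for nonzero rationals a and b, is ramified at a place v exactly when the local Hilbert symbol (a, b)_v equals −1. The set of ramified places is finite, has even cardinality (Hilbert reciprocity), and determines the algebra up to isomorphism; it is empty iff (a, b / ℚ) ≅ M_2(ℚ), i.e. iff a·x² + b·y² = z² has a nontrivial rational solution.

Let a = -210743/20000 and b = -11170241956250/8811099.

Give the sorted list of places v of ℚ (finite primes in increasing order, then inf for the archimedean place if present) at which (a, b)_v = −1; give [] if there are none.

[31, 37, 43, inf]

Mod squares: a ≡ -2494, b ≡ -328971070. Check v ∈ {∞, 2, 3, 5, 11, 13, 17, 23, 29, 31, 37, 43}.
v=23: a=23^0·(≡4), b=23^1·(≡2) mod 23; (4|23)=+1, (2|23)=+1; (−1)^{0·1·11}·(+1)^1·(+1)^0 = +1.
v=37: a=37^0·(≡6), b=37^1·(≡36) mod 37; (6|37)=-1, (36|37)=+1; (−1)^{0·1·18}·(-1)^1·(+1)^0 = -1.
v=11: a=11^0·(≡3), b=11^-2·(≡3) mod 11; (3|11)=+1, (3|11)=+1; (−1)^{0·-2·5}·(+1)^-2·(+1)^0 = +1.
v=31: a=31^0·(≡30), b=31^-1·(≡17) mod 31; (30|31)=-1, (17|31)=-1; (−1)^{0·-1·15}·(-1)^-1·(-1)^0 = -1.
v=17: a=17^0·(≡5), b=17^2·(≡3) mod 17; (5|17)=-1, (3|17)=-1; (−1)^{0·2·8}·(-1)^2·(-1)^0 = +1.
v=29: a=29^1·(≡22), b=29^-1·(≡1) mod 29; (22|29)=+1, (1|29)=+1; (−1)^{1·-1·14}·(+1)^-1·(+1)^1 = +1.
v=43: a=43^1·(≡26), b=43^1·(≡18) mod 43; (26|43)=-1, (18|43)=-1; (−1)^{1·1·21}·(-1)^1·(-1)^1 = -1.
v=∞: -2494 < 0 and -328971070 < 0  ⇒  (a,b)_∞ = -1.
v=3: a=3^0·(≡2), b=3^-4·(≡2) mod 3; (2|3)=-1, (2|3)=-1; (−1)^{0·-4·1}·(-1)^-4·(-1)^0 = +1.
v=5: a=5^-4·(≡1), b=5^5·(≡1) mod 5; (1|5)=+1, (1|5)=+1; (−1)^{-4·5·2}·(+1)^5·(+1)^-4 = +1.
v=13: a=13^2·(≡11), b=13^2·(≡9) mod 13; (11|13)=-1, (9|13)=+1; (−1)^{2·2·6}·(-1)^2·(+1)^2 = +1.
v=2: v_2(a)=-5, v_2(b)=1; units ≡ 1, 1 (mod 8); ε·ε+αω+βω = 0·0+-5·0+1·0 ≡ 0  ⇒  (a,b)_2 = +1.
|Ram(-2494, -328971070)| = 4, even; anisotropic at {31, 37, 43, ∞}.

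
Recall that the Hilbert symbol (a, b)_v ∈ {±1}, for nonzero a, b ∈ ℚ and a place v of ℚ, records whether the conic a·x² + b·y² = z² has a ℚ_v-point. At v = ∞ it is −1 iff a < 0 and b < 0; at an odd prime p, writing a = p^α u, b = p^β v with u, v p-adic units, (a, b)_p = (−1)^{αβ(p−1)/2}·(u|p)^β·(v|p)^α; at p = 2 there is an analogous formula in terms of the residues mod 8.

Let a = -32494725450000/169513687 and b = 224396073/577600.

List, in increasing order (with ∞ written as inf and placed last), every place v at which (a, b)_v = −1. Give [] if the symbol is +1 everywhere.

(a, b) ≡ (-2415, 713) mod (ℚ^×)²; places V = {2, 3, 5, 7, 11, 17, 19, 23, 31, 37, ∞}.
(a,b)_3: α=5, u≡2; β=2, v≡2 (mod 3); (2|3)=-1, (2|3)=-1; sign (−1)^0·-1^2·-1^5 = -1.
(a,b)_7: α=-3, u≡6; β=0, v≡3 (mod 7); (6|7)=-1, (3|7)=-1; sign (−1)^0·-1^0·-1^-3 = -1.
(a,b)_37: α=-2, u≡30; β=0, v≡12 (mod 37); (30|37)=+1, (12|37)=+1; sign (−1)^0·+1^0·+1^-2 = +1.
(a,b)_19: α=-2, u≡5; β=-2, v≡3 (mod 19); (5|19)=+1, (3|19)=-1; sign (−1)^0·+1^-2·-1^-2 = +1.
(a,b)_31: α=2, u≡23; β=1, v≡22 (mod 31); (23|31)=-1, (22|31)=-1; sign (−1)^0·-1^1·-1^2 = -1.
(a,b)_11: α=2, u≡1; β=2, v≡1 (mod 11); (1|11)=+1, (1|11)=+1; sign (−1)^0·+1^2·+1^2 = +1.
(a,b)_17: α=0, u≡2; β=2, v≡2 (mod 17); (2|17)=+1, (2|17)=+1; sign (−1)^0·+1^2·+1^0 = +1.
(a,b)_23: α=1, u≡20; β=1, v≡4 (mod 23); (20|23)=-1, (4|23)=+1; sign (−1)^1·-1^1·+1^1 = +1.
(a,b)_∞: sgn(-2415)=−, sgn(713)=+, so +1.
(a,b)_2: α=4, β=-6; u≡1, v≡1 (mod 8); ε(u)ε(v)=0·0, αω(v)=4·0, βω(u)=-6·0; sum ≡ 0  ⇒  +1.
(a,b)_5: α=5, u≡3; β=-2, v≡2 (mod 5); (3|5)=-1, (2|5)=-1; sign (−1)^0·-1^-2·-1^5 = -1.
|Ram(-2415, 713)| = 4, even; anisotropic at {3, 5, 7, 31}.

[3, 5, 7, 31]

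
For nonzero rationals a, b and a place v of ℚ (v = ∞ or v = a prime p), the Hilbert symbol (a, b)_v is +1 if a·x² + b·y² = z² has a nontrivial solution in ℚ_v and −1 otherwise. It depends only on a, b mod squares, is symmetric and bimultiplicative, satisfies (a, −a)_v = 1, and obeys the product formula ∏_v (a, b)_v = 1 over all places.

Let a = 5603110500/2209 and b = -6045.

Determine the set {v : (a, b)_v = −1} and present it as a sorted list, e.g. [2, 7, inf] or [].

[3, 13]

(a, b) ≡ (345, -6045) mod (ℚ^×)²; places V = {2, 3, 5, 13, 23, 31, 47, ∞}.
(a,b)_5: α=3, u≡1; β=1, v≡1 (mod 5); (1|5)=+1, (1|5)=+1; sign (−1)^0·+1^1·+1^3 = +1.
(a,b)_23: α=1, u≡7; β=0, v≡4 (mod 23); (7|23)=-1, (4|23)=+1; sign (−1)^0·-1^0·+1^1 = +1.
(a,b)_13: α=2, u≡11; β=1, v≡3 (mod 13); (11|13)=-1, (3|13)=+1; sign (−1)^0·-1^1·+1^2 = -1.
(a,b)_2: α=2, β=0; u≡1, v≡3 (mod 8); ε(u)ε(v)=0·1, αω(v)=2·1, βω(u)=0·0; sum ≡ 0  ⇒  +1.
(a,b)_∞: sgn(345)=+, sgn(-6045)=−, so +1.
(a,b)_47: α=-2, u≡1; β=0, v≡18 (mod 47); (1|47)=+1, (18|47)=+1; sign (−1)^0·+1^0·+1^-2 = +1.
(a,b)_3: α=1, u≡1; β=1, v≡1 (mod 3); (1|3)=+1, (1|3)=+1; sign (−1)^1·+1^1·+1^1 = -1.
(a,b)_31: α=2, u≡18; β=1, v≡22 (mod 31); (18|31)=+1, (22|31)=-1; sign (−1)^0·+1^1·-1^2 = +1.
Ram(345, -6045) = {3, 13}; no ℚ_3-point on the conic.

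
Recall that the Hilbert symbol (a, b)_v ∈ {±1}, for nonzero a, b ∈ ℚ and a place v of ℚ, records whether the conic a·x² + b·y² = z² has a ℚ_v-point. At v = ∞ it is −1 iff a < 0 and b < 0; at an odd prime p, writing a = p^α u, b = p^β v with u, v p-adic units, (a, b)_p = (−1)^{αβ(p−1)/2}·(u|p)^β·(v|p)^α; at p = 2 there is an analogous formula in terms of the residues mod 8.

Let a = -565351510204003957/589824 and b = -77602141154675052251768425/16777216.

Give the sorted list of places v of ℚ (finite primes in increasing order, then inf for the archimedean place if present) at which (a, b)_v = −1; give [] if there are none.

Mod squares: a ≡ -37, b ≡ -148393. Check v ∈ {∞, 2, 3, 5, 7, 17, 29, 37, 43}.
v=3: a=3^-2·(≡2), b=3^0·(≡2) mod 3; (2|3)=-1, (2|3)=-1; (−1)^{-2·0·1}·(-1)^0·(-1)^-2 = +1.
v=17: a=17^4·(≡11), b=17^5·(≡2) mod 17; (11|17)=-1, (2|17)=+1; (−1)^{4·5·8}·(-1)^5·(+1)^4 = -1.
v=29: a=29^2·(≡3), b=29^3·(≡25) mod 29; (3|29)=-1, (25|29)=+1; (−1)^{2·3·14}·(-1)^3·(+1)^2 = -1.
v=2: v_2(a)=-16, v_2(b)=-24; units ≡ 3, 7 (mod 8); ε·ε+αω+βω = 1·1+-16·0+-24·1 ≡ 1  ⇒  (a,b)_2 = -1.
v=43: a=43^2·(≡17), b=43^3·(≡20) mod 43; (17|43)=+1, (20|43)=-1; (−1)^{2·3·21}·(+1)^3·(-1)^2 = +1.
v=7: a=7^6·(≡5), b=7^7·(≡4) mod 7; (5|7)=-1, (4|7)=+1; (−1)^{6·7·3}·(-1)^7·(+1)^6 = -1.
v=∞: -37 < 0 and -148393 < 0  ⇒  (a,b)_∞ = -1.
v=37: a=37^1·(≡30), b=37^2·(≡13) mod 37; (30|37)=+1, (13|37)=-1; (−1)^{1·2·18}·(+1)^2·(-1)^1 = -1.
v=5: a=5^0·(≡2), b=5^2·(≡3) mod 5; (2|5)=-1, (3|5)=-1; (−1)^{0·2·2}·(-1)^2·(-1)^0 = +1.
|Ram(-37, -148393)| = 6, even; anisotropic at {2, 7, 17, 29, 37, ∞}.

[2, 7, 17, 29, 37, inf]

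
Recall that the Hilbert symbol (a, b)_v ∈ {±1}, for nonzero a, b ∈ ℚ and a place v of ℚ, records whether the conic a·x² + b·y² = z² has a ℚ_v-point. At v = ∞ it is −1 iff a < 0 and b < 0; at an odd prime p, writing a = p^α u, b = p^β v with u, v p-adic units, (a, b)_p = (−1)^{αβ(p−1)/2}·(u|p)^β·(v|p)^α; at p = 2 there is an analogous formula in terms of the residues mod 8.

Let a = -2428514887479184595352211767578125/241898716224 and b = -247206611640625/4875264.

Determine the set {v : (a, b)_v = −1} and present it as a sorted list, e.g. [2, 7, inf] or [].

[2, 5, 13, inf]

(a, b) ≡ (-146965, -11305) mod (ℚ^×)²; places V = {2, 3, 5, 7, 11, 13, 17, 19, 23, ∞}.
(a,b)_7: α=7, u≡6; β=3, v≡1 (mod 7); (6|7)=-1, (1|7)=+1; sign (−1)^1·-1^3·+1^7 = +1.
(a,b)_3: α=-10, u≡2; β=-2, v≡2 (mod 3); (2|3)=-1, (2|3)=-1; sign (−1)^0·-1^-2·-1^-10 = +1.
(a,b)_23: α=-2, u≡11; β=-2, v≡21 (mod 23); (11|23)=-1, (21|23)=-1; sign (−1)^0·-1^-2·-1^-2 = +1.
(a,b)_17: α=3, u≡16; β=1, v≡2 (mod 17); (16|17)=+1, (2|17)=+1; sign (−1)^0·+1^1·+1^3 = +1.
(a,b)_2: α=-6, β=-10; u≡3, v≡7 (mod 8); ε(u)ε(v)=1·1, αω(v)=-6·0, βω(u)=-10·1; sum ≡ 1  ⇒  -1.
(a,b)_19: α=3, u≡16; β=1, v≡8 (mod 19); (16|19)=+1, (8|19)=-1; sign (−1)^1·+1^1·-1^3 = +1.
(a,b)_5: α=11, u≡2; β=7, v≡4 (mod 5); (2|5)=-1, (4|5)=+1; sign (−1)^0·-1^7·+1^11 = -1.
(a,b)_13: α=11, u≡8; β=4, v≡7 (mod 13); (8|13)=-1, (7|13)=-1; sign (−1)^0·-1^4·-1^11 = -1.
(a,b)_∞: sgn(-146965)=−, sgn(-11305)=−, so -1.
(a,b)_11: α=-2, u≡6; β=0, v≡5 (mod 11); (6|11)=-1, (5|11)=+1; sign (−1)^0·-1^0·+1^-2 = +1.
(-146965, -11305 / ℚ) ramifies at {2, 5, 13, ∞}: a division algebra.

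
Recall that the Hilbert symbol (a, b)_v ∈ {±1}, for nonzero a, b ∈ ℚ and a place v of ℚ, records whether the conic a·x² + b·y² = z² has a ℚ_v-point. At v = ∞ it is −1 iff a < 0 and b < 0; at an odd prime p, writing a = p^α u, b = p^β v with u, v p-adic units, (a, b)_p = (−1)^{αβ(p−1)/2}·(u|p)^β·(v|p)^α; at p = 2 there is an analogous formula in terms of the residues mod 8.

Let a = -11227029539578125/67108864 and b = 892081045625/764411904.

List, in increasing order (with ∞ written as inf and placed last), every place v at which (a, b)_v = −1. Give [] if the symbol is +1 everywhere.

Mod squares: a ≡ -357, b ≡ 17. Check v ∈ {∞, 2, 3, 5, 7, 11, 13, 17, 29}.
v=5: a=5^6·(≡3), b=5^4·(≡2) mod 5; (3|5)=-1, (2|5)=-1; (−1)^{6·4·2}·(-1)^4·(-1)^6 = +1.
v=3: a=3^1·(≡1), b=3^-6·(≡2) mod 3; (1|3)=+1, (2|3)=-1; (−1)^{1·-6·1}·(+1)^-6·(-1)^1 = -1.
v=11: a=11^0·(≡10), b=11^2·(≡8) mod 11; (10|11)=-1, (8|11)=-1; (−1)^{0·2·5}·(-1)^2·(-1)^0 = +1.
v=17: a=17^3·(≡2), b=17^3·(≡1) mod 17; (2|17)=+1, (1|17)=+1; (−1)^{3·3·8}·(+1)^3·(+1)^3 = +1.
v=2: v_2(a)=-26, v_2(b)=-20; units ≡ 3, 1 (mod 8); ε·ε+αω+βω = 1·0+-26·0+-20·1 ≡ 0  ⇒  (a,b)_2 = +1.
v=∞: -357 < 0 and 17 > 0  ⇒  (a,b)_∞ = +1.
v=7: a=7^3·(≡6), b=7^4·(≡6) mod 7; (6|7)=-1, (6|7)=-1; (−1)^{3·4·3}·(-1)^4·(-1)^3 = -1.
v=13: a=13^2·(≡2), b=13^0·(≡9) mod 13; (2|13)=-1, (9|13)=+1; (−1)^{2·0·6}·(-1)^0·(+1)^2 = +1.
v=29: a=29^2·(≡24), b=29^0·(≡8) mod 29; (24|29)=+1, (8|29)=-1; (−1)^{2·0·14}·(+1)^0·(-1)^2 = +1.
(-357, 17 / ℚ) ramifies at {3, 7}: a division algebra.

[3, 7]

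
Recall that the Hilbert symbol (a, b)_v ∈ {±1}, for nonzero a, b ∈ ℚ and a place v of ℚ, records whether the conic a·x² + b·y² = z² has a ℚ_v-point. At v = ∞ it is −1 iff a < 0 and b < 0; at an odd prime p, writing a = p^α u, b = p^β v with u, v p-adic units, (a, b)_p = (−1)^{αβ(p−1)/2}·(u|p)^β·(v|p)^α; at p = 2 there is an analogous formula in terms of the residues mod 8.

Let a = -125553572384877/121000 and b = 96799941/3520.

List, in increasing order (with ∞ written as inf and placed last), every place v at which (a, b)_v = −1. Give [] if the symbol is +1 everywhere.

[11, 29]

(a, b) ≡ (-130, 1595) mod (ℚ^×)²; places V = {2, 3, 5, 7, 11, 13, 29, ∞}.
(a,b)_∞: sgn(-130)=−, sgn(1595)=+, so +1.
(a,b)_3: α=14, u≡2; β=4, v≡2 (mod 3); (2|3)=-1, (2|3)=-1; sign (−1)^0·-1^4·-1^14 = +1.
(a,b)_7: α=4, u≡6; β=2, v≡3 (mod 7); (6|7)=-1, (3|7)=-1; sign (−1)^0·-1^2·-1^4 = +1.
(a,b)_11: α=-2, u≡10; β=-1, v≡7 (mod 11); (10|11)=-1, (7|11)=-1; sign (−1)^0·-1^-1·-1^-2 = -1.
(a,b)_13: α=1, u≡10; β=0, v≡3 (mod 13); (10|13)=+1, (3|13)=+1; sign (−1)^0·+1^0·+1^1 = +1.
(a,b)_5: α=-3, u≡1; β=-1, v≡4 (mod 5); (1|5)=+1, (4|5)=+1; sign (−1)^0·+1^-1·+1^-3 = +1.
(a,b)_29: α=2, u≡8; β=3, v≡26 (mod 29); (8|29)=-1, (26|29)=-1; sign (−1)^0·-1^3·-1^2 = -1.
(a,b)_2: α=-3, β=-6; u≡7, v≡3 (mod 8); ε(u)ε(v)=1·1, αω(v)=-3·1, βω(u)=-6·0; sum ≡ 0  ⇒  +1.
(-130, 1595 / ℚ) ramifies at {11, 29}: a division algebra.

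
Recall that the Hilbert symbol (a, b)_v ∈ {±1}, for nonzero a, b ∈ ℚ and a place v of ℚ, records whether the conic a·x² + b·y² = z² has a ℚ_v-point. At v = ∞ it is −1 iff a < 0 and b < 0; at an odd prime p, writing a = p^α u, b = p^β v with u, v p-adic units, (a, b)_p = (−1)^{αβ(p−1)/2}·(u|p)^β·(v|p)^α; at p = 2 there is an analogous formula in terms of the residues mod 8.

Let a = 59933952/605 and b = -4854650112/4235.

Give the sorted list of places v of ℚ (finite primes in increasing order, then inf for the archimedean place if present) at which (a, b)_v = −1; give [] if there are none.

[5, 7, 13, 23]

(a, b) ≡ (130065, -910455) mod (ℚ^×)²; places V = {2, 3, 5, 7, 11, 13, 23, 29, ∞}.
(a,b)_2: α=8, β=8; u≡1, v≡1 (mod 8); ε(u)ε(v)=0·0, αω(v)=8·0, βω(u)=8·0; sum ≡ 0  ⇒  +1.
(a,b)_5: α=-1, u≡2; β=-1, v≡4 (mod 5); (2|5)=-1, (4|5)=+1; sign (−1)^0·-1^-1·+1^-1 = -1.
(a,b)_7: α=0, u≡5; β=-1, v≡1 (mod 7); (5|7)=-1, (1|7)=+1; sign (−1)^0·-1^-1·+1^0 = -1.
(a,b)_∞: sgn(130065)=+, sgn(-910455)=−, so +1.
(a,b)_3: α=3, u≡2; β=7, v≡1 (mod 3); (2|3)=-1, (1|3)=+1; sign (−1)^1·-1^7·+1^3 = +1.
(a,b)_11: α=-2, u≡9; β=-2, v≡9 (mod 11); (9|11)=+1, (9|11)=+1; sign (−1)^0·+1^-2·+1^-2 = +1.
(a,b)_13: α=1, u≡7; β=1, v≡10 (mod 13); (7|13)=-1, (10|13)=+1; sign (−1)^0·-1^1·+1^1 = -1.
(a,b)_29: α=1, u≡21; β=1, v≡18 (mod 29); (21|29)=-1, (18|29)=-1; sign (−1)^0·-1^1·-1^1 = +1.
(a,b)_23: α=1, u≡22; β=1, v≡5 (mod 23); (22|23)=-1, (5|23)=-1; sign (−1)^1·-1^1·-1^1 = -1.
|Ram(130065, -910455)| = 4, even; anisotropic at {5, 7, 13, 23}.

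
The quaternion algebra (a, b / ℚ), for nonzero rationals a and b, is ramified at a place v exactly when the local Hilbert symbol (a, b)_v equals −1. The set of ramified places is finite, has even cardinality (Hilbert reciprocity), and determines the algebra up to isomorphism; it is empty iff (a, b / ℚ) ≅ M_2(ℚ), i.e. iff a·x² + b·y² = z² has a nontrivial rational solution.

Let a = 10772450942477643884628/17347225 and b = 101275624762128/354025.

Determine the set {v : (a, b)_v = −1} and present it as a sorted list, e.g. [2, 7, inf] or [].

Mod squares: a ≡ 1653, b ≡ 713. Check v ∈ {∞, 2, 3, 5, 7, 17, 19, 23, 29, 31}.
v=31: a=31^2·(≡18), b=31^1·(≡15) mod 31; (18|31)=+1, (15|31)=-1; (−1)^{2·1·15}·(+1)^1·(-1)^2 = +1.
v=2: v_2(a)=2, v_2(b)=4; units ≡ 5, 1 (mod 8); ε·ε+αω+βω = 0·0+2·0+4·1 ≡ 0  ⇒  (a,b)_2 = +1.
v=23: a=23^2·(≡11), b=23^1·(≡9) mod 23; (11|23)=-1, (9|23)=+1; (−1)^{2·1·11}·(-1)^1·(+1)^2 = -1.
v=3: a=3^5·(≡2), b=3^4·(≡2) mod 3; (2|3)=-1, (2|3)=-1; (−1)^{5·4·1}·(-1)^4·(-1)^5 = -1.
v=17: a=17^-2·(≡13), b=17^-2·(≡15) mod 17; (13|17)=+1, (15|17)=+1; (−1)^{-2·-2·8}·(+1)^-2·(+1)^-2 = +1.
v=29: a=29^3·(≡22), b=29^2·(≡15) mod 29; (22|29)=+1, (15|29)=-1; (−1)^{3·2·14}·(+1)^2·(-1)^3 = -1.
v=19: a=19^7·(≡16), b=19^4·(≡14) mod 19; (16|19)=+1, (14|19)=-1; (−1)^{7·4·9}·(+1)^4·(-1)^7 = -1.
v=5: a=5^-2·(≡2), b=5^-2·(≡3) mod 5; (2|5)=-1, (3|5)=-1; (−1)^{-2·-2·2}·(-1)^-2·(-1)^-2 = +1.
v=7: a=7^-4·(≡2), b=7^-2·(≡5) mod 7; (2|7)=+1, (5|7)=-1; (−1)^{-4·-2·3}·(+1)^-2·(-1)^-4 = +1.
v=∞: 1653 > 0 and 713 > 0  ⇒  (a,b)_∞ = +1.
Ram(1653, 713) = {3, 19, 23, 29}; no ℚ_3-point on the conic.

[3, 19, 23, 29]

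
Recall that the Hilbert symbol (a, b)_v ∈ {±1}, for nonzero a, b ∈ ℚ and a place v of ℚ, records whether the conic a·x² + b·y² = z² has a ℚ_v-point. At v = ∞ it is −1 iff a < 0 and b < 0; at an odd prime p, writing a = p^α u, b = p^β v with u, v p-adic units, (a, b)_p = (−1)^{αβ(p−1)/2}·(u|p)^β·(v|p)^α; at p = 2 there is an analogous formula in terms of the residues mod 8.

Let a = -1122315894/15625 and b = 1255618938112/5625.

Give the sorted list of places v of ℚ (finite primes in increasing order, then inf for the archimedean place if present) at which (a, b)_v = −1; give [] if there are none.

[2, 37]

(a, b) ≡ (-8806, 253) mod (ℚ^×)²; places V = {2, 3, 5, 7, 11, 17, 23, 37, ∞}.
(a,b)_23: α=0, u≡8; β=1, v≡15 (mod 23); (8|23)=+1, (15|23)=-1; sign (−1)^0·+1^1·-1^0 = +1.
(a,b)_∞: sgn(-8806)=−, sgn(253)=+, so +1.
(a,b)_5: α=-6, u≡1; β=-4, v≡3 (mod 5); (1|5)=+1, (3|5)=-1; sign (−1)^0·+1^-4·-1^-6 = +1.
(a,b)_17: α=3, u≡4; β=2, v≡16 (mod 17); (4|17)=+1, (16|17)=+1; sign (−1)^0·+1^2·+1^3 = +1.
(a,b)_2: α=1, β=8; u≡5, v≡5 (mod 8); ε(u)ε(v)=0·0, αω(v)=1·1, βω(u)=8·1; sum ≡ 1  ⇒  -1.
(a,b)_37: α=1, u≡30; β=2, v≡5 (mod 37); (30|37)=+1, (5|37)=-1; sign (−1)^0·+1^2·-1^1 = -1.
(a,b)_3: α=2, u≡2; β=-2, v≡1 (mod 3); (2|3)=-1, (1|3)=+1; sign (−1)^0·-1^-2·+1^2 = +1.
(a,b)_11: α=0, u≡3; β=1, v≡4 (mod 11); (3|11)=+1, (4|11)=+1; sign (−1)^0·+1^1·+1^0 = +1.
(a,b)_7: α=3, u≡1; β=2, v≡1 (mod 7); (1|7)=+1, (1|7)=+1; sign (−1)^0·+1^2·+1^3 = +1.
Ram(-8806, 253) = {2, 37}; no ℚ_2-point on the conic.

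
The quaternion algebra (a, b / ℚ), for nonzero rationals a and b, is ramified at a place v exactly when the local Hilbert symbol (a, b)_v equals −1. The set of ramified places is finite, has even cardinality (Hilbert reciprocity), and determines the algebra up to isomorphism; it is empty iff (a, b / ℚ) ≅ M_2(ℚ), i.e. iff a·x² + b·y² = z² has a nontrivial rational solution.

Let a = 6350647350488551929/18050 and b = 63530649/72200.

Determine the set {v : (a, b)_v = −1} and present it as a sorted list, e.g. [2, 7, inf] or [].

[3, 13]

Mod squares: a ≡ 2, b ≡ 9282. Check v ∈ {∞, 2, 3, 5, 7, 13, 17, 19}.
v=3: a=3^8·(≡2), b=3^5·(≡1) mod 3; (2|3)=-1, (1|3)=+1; (−1)^{8·5·1}·(-1)^5·(+1)^8 = -1.
v=17: a=17^4·(≡16), b=17^1·(≡4) mod 17; (16|17)=+1, (4|17)=+1; (−1)^{4·1·8}·(+1)^1·(+1)^4 = +1.
v=2: v_2(a)=-1, v_2(b)=-3; units ≡ 1, 1 (mod 8); ε·ε+αω+βω = 0·0+-1·0+-3·0 ≡ 0  ⇒  (a,b)_2 = +1.
v=19: a=19^-2·(≡8), b=19^-2·(≡14) mod 19; (8|19)=-1, (14|19)=-1; (−1)^{-2·-2·9}·(-1)^-2·(-1)^-2 = +1.
v=13: a=13^6·(≡11), b=13^3·(≡4) mod 13; (11|13)=-1, (4|13)=+1; (−1)^{6·3·6}·(-1)^3·(+1)^6 = -1.
v=∞: 2 > 0 and 9282 > 0  ⇒  (a,b)_∞ = +1.
v=7: a=7^4·(≡2), b=7^1·(≡3) mod 7; (2|7)=+1, (3|7)=-1; (−1)^{4·1·3}·(+1)^1·(-1)^4 = +1.
v=5: a=5^-2·(≡2), b=5^-2·(≡3) mod 5; (2|5)=-1, (3|5)=-1; (−1)^{-2·-2·2}·(-1)^-2·(-1)^-2 = +1.
(2, 9282 / ℚ) ramifies at {3, 13}: a division algebra.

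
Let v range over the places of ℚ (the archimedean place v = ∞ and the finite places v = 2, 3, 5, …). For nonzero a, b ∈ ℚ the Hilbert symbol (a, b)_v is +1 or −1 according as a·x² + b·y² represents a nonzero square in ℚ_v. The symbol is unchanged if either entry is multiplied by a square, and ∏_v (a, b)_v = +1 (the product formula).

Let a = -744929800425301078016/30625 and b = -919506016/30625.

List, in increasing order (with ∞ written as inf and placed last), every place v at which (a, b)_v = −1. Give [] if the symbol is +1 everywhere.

[37, inf]

(a, b) ≡ (-6290999, -340054) mod (ℚ^×)²; places V = {2, 5, 7, 11, 13, 29, 37, 41, ∞}.
(a,b)_2: α=12, β=5; u≡1, v≡5 (mod 8); ε(u)ε(v)=0·0, αω(v)=12·1, βω(u)=5·0; sum ≡ 0  ⇒  +1.
(a,b)_5: α=-4, u≡1; β=-4, v≡1 (mod 5); (1|5)=+1, (1|5)=+1; sign (−1)^0·+1^-4·+1^-4 = +1.
(a,b)_41: α=3, u≡6; β=1, v≡29 (mod 41); (6|41)=-1, (29|41)=-1; sign (−1)^0·-1^1·-1^3 = +1.
(a,b)_∞: sgn(-6290999)=−, sgn(-340054)=−, so -1.
(a,b)_29: α=3, u≡18; β=1, v≡17 (mod 29); (18|29)=-1, (17|29)=-1; sign (−1)^0·-1^1·-1^3 = +1.
(a,b)_7: α=-2, u≡6; β=-2, v≡6 (mod 7); (6|7)=-1, (6|7)=-1; sign (−1)^0·-1^-2·-1^-2 = +1.
(a,b)_13: α=3, u≡8; β=3, v≡2 (mod 13); (8|13)=-1, (2|13)=-1; sign (−1)^0·-1^3·-1^3 = +1.
(a,b)_11: α=3, u≡4; β=1, v≡8 (mod 11); (4|11)=+1, (8|11)=-1; sign (−1)^1·+1^1·-1^3 = +1.
(a,b)_37: α=1, u≡11; β=0, v≡20 (mod 37); (11|37)=+1, (20|37)=-1; sign (−1)^0·+1^0·-1^1 = -1.
(-6290999, -340054 / ℚ) ramifies at {37, ∞}: a division algebra.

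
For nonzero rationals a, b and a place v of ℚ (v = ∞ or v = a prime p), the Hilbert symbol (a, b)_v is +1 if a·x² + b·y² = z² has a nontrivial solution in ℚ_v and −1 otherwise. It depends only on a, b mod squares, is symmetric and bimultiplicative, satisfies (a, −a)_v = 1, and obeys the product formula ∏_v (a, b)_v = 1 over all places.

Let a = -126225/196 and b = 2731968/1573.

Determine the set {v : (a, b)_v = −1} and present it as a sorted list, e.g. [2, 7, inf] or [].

[2, 3, 13, 17]

Mod squares: a ≡ -561, b ≡ 6851. Check v ∈ {∞, 2, 3, 5, 7, 11, 13, 17, 31}.
v=7: a=7^-2·(≡5), b=7^0·(≡3) mod 7; (5|7)=-1, (3|7)=-1; (−1)^{-2·0·3}·(-1)^0·(-1)^-2 = +1.
v=13: a=13^0·(≡5), b=13^-1·(≡11) mod 13; (5|13)=-1, (11|13)=-1; (−1)^{0·-1·6}·(-1)^-1·(-1)^0 = -1.
v=11: a=11^1·(≡1), b=11^-2·(≡4) mod 11; (1|11)=+1, (4|11)=+1; (−1)^{1·-2·5}·(+1)^-2·(+1)^1 = +1.
v=5: a=5^2·(≡1), b=5^0·(≡1) mod 5; (1|5)=+1, (1|5)=+1; (−1)^{2·0·2}·(+1)^0·(+1)^2 = +1.
v=3: a=3^3·(≡2), b=3^4·(≡2) mod 3; (2|3)=-1, (2|3)=-1; (−1)^{3·4·1}·(-1)^4·(-1)^3 = -1.
v=∞: -561 < 0 and 6851 > 0  ⇒  (a,b)_∞ = +1.
v=17: a=17^1·(≡8), b=17^1·(≡6) mod 17; (8|17)=+1, (6|17)=-1; (−1)^{1·1·8}·(+1)^1·(-1)^1 = -1.
v=2: v_2(a)=-2, v_2(b)=6; units ≡ 7, 3 (mod 8); ε·ε+αω+βω = 1·1+-2·1+6·0 ≡ 1  ⇒  (a,b)_2 = -1.
v=31: a=31^0·(≡10), b=31^1·(≡20) mod 31; (10|31)=+1, (20|31)=+1; (−1)^{0·1·15}·(+1)^1·(+1)^0 = +1.
|Ram(-561, 6851)| = 4, even; anisotropic at {2, 3, 13, 17}.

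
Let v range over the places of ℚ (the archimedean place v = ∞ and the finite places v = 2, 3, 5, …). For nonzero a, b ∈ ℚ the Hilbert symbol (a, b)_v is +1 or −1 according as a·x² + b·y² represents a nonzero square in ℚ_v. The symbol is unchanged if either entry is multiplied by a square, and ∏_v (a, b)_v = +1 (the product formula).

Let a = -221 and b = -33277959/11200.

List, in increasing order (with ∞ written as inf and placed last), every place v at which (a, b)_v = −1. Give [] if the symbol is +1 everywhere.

Mod squares: a ≡ -221, b ≡ -17017. Check v ∈ {∞, 2, 3, 5, 7, 11, 13, 17}.
v=11: a=11^0·(≡10), b=11^1·(≡3) mod 11; (10|11)=-1, (3|11)=+1; (−1)^{0·1·5}·(-1)^1·(+1)^0 = -1.
v=13: a=13^1·(≡9), b=13^3·(≡9) mod 13; (9|13)=+1, (9|13)=+1; (−1)^{1·3·6}·(+1)^3·(+1)^1 = +1.
v=17: a=17^1·(≡4), b=17^1·(≡15) mod 17; (4|17)=+1, (15|17)=+1; (−1)^{1·1·8}·(+1)^1·(+1)^1 = +1.
v=2: v_2(a)=0, v_2(b)=-6; units ≡ 3, 7 (mod 8); ε·ε+αω+βω = 1·1+0·0+-6·1 ≡ 1  ⇒  (a,b)_2 = -1.
v=7: a=7^0·(≡3), b=7^-1·(≡5) mod 7; (3|7)=-1, (5|7)=-1; (−1)^{0·-1·3}·(-1)^-1·(-1)^0 = -1.
v=3: a=3^0·(≡1), b=3^4·(≡2) mod 3; (1|3)=+1, (2|3)=-1; (−1)^{0·4·1}·(+1)^4·(-1)^0 = +1.
v=∞: -221 < 0 and -17017 < 0  ⇒  (a,b)_∞ = -1.
v=5: a=5^0·(≡4), b=5^-2·(≡2) mod 5; (4|5)=+1, (2|5)=-1; (−1)^{0·-2·2}·(+1)^-2·(-1)^0 = +1.
(-221, -17017 / ℚ) ramifies at {2, 7, 11, ∞}: a division algebra.

[2, 7, 11, inf]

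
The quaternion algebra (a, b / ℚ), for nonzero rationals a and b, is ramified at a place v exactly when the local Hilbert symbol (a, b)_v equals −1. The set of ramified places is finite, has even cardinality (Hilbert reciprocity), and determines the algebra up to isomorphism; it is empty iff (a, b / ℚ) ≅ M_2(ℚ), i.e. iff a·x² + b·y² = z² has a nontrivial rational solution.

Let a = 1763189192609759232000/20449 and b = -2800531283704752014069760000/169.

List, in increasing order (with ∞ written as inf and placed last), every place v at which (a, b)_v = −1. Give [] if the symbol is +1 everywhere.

[2, 31]

Mod squares: a ≡ 4370, b ≡ -41354. Check v ∈ {∞, 2, 3, 5, 11, 13, 19, 23, 29, 31}.
v=5: a=5^3·(≡4), b=5^4·(≡1) mod 5; (4|5)=+1, (1|5)=+1; (−1)^{3·4·2}·(+1)^4·(+1)^3 = +1.
v=23: a=23^3·(≡9), b=23^5·(≡17) mod 23; (9|23)=+1, (17|23)=-1; (−1)^{3·5·11}·(+1)^5·(-1)^3 = +1.
v=13: a=13^-2·(≡5), b=13^-2·(≡3) mod 13; (5|13)=-1, (3|13)=+1; (−1)^{-2·-2·6}·(-1)^-2·(+1)^-2 = +1.
v=∞: 4370 > 0 and -41354 < 0  ⇒  (a,b)_∞ = +1.
v=29: a=29^2·(≡1), b=29^3·(≡22) mod 29; (1|29)=+1, (22|29)=+1; (−1)^{2·3·14}·(+1)^3·(+1)^2 = +1.
v=2: v_2(a)=23, v_2(b)=15; units ≡ 1, 3 (mod 8); ε·ε+αω+βω = 0·1+23·1+15·0 ≡ 1  ⇒  (a,b)_2 = -1.
v=11: a=11^-2·(≡3), b=11^0·(≡2) mod 11; (3|11)=+1, (2|11)=-1; (−1)^{-2·0·5}·(+1)^0·(-1)^-2 = +1.
v=19: a=19^1·(≡14), b=19^2·(≡4) mod 19; (14|19)=-1, (4|19)=+1; (−1)^{1·2·9}·(-1)^2·(+1)^1 = +1.
v=31: a=31^2·(≡12), b=31^3·(≡17) mod 31; (12|31)=-1, (17|31)=-1; (−1)^{2·3·15}·(-1)^3·(-1)^2 = -1.
v=3: a=3^2·(≡2), b=3^4·(≡1) mod 3; (2|3)=-1, (1|3)=+1; (−1)^{2·4·1}·(-1)^4·(+1)^2 = +1.
Ram(4370, -41354) = {2, 31}; no ℚ_2-point on the conic.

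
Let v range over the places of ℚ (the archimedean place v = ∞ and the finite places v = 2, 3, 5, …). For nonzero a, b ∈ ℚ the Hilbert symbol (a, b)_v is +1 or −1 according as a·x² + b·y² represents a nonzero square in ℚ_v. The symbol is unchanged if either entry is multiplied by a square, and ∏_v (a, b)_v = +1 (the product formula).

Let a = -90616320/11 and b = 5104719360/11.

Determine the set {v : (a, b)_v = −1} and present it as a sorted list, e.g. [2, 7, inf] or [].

[2, 3, 5, 19]

Mod squares: a ≡ -48070, b ≡ 144210. Check v ∈ {∞, 2, 3, 5, 11, 13, 19, 23}.
v=2: v_2(a)=9, v_2(b)=9; units ≡ 5, 1 (mod 8); ε·ε+αω+βω = 0·0+9·0+9·1 ≡ 1  ⇒  (a,b)_2 = -1.
v=∞: -48070 < 0 and 144210 > 0  ⇒  (a,b)_∞ = +1.
v=11: a=11^-1·(≡8), b=11^-1·(≡4) mod 11; (8|11)=-1, (4|11)=+1; (−1)^{-1·-1·5}·(-1)^-1·(+1)^-1 = +1.
v=13: a=13^0·(≡1), b=13^2·(≡4) mod 13; (1|13)=+1, (4|13)=+1; (−1)^{0·2·6}·(+1)^2·(+1)^0 = +1.
v=3: a=3^4·(≡2), b=3^3·(≡1) mod 3; (2|3)=-1, (1|3)=+1; (−1)^{4·3·1}·(-1)^3·(+1)^4 = -1.
v=5: a=5^1·(≡1), b=5^1·(≡2) mod 5; (1|5)=+1, (2|5)=-1; (−1)^{1·1·2}·(+1)^1·(-1)^1 = -1.
v=23: a=23^1·(≡18), b=23^1·(≡21) mod 23; (18|23)=+1, (21|23)=-1; (−1)^{1·1·11}·(+1)^1·(-1)^1 = +1.
v=19: a=19^1·(≡16), b=19^1·(≡17) mod 19; (16|19)=+1, (17|19)=+1; (−1)^{1·1·9}·(+1)^1·(+1)^1 = -1.
(-48070, 144210 / ℚ) ramifies at {2, 3, 5, 19}: a division algebra.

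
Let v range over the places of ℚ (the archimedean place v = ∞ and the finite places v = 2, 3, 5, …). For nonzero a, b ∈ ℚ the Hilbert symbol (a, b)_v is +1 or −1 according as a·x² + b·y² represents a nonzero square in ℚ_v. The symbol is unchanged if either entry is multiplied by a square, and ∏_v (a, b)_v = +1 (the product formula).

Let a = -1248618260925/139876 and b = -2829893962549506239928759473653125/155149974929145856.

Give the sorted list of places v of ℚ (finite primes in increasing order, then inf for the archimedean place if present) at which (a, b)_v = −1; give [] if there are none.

Mod squares: a ≡ -2311293, b ≡ -645. Check v ∈ {∞, 2, 3, 5, 7, 11, 13, 17, 19, 23, 29, 41, 43}.
v=∞: -2311293 < 0 and -645 < 0  ⇒  (a,b)_∞ = -1.
v=43: a=43^1·(≡34), b=43^3·(≡27) mod 43; (34|43)=-1, (27|43)=-1; (−1)^{1·3·21}·(-1)^3·(-1)^1 = -1.
v=11: a=11^-2·(≡9), b=11^-6·(≡1) mod 11; (9|11)=+1, (1|11)=+1; (−1)^{-2·-6·5}·(+1)^-6·(+1)^-2 = +1.
v=7: a=7^4·(≡1), b=7^6·(≡5) mod 7; (1|7)=+1, (5|7)=-1; (−1)^{4·6·3}·(+1)^6·(-1)^4 = +1.
v=3: a=3^3·(≡2), b=3^1·(≡1) mod 3; (2|3)=-1, (1|3)=+1; (−1)^{3·1·1}·(-1)^1·(+1)^3 = +1.
v=17: a=17^-2·(≡3), b=17^-4·(≡2) mod 17; (3|17)=-1, (2|17)=+1; (−1)^{-2·-4·8}·(-1)^-4·(+1)^-2 = +1.
v=29: a=29^0·(≡23), b=29^6·(≡9) mod 29; (23|29)=+1, (9|29)=+1; (−1)^{0·6·14}·(+1)^6·(+1)^0 = +1.
v=5: a=5^2·(≡3), b=5^5·(≡1) mod 5; (3|5)=-1, (1|5)=+1; (−1)^{2·5·2}·(-1)^5·(+1)^2 = -1.
v=13: a=13^0·(≡12), b=13^2·(≡6) mod 13; (12|13)=+1, (6|13)=-1; (−1)^{0·2·6}·(+1)^2·(-1)^0 = +1.
v=2: v_2(a)=-2, v_2(b)=-20; units ≡ 3, 3 (mod 8); ε·ε+αω+βω = 1·1+-2·1+-20·1 ≡ 1  ⇒  (a,b)_2 = -1.
v=23: a=23^1·(≡5), b=23^2·(≡11) mod 23; (5|23)=-1, (11|23)=-1; (−1)^{1·2·11}·(-1)^2·(-1)^1 = -1.
v=19: a=19^1·(≡10), b=19^2·(≡5) mod 19; (10|19)=-1, (5|19)=+1; (−1)^{1·2·9}·(-1)^2·(+1)^1 = +1.
v=41: a=41^1·(≡4), b=41^2·(≡35) mod 41; (4|41)=+1, (35|41)=-1; (−1)^{1·2·20}·(+1)^2·(-1)^1 = -1.
|Ram(-2311293, -645)| = 6, even; anisotropic at {2, 5, 23, 41, 43, ∞}.

[2, 5, 23, 41, 43, inf]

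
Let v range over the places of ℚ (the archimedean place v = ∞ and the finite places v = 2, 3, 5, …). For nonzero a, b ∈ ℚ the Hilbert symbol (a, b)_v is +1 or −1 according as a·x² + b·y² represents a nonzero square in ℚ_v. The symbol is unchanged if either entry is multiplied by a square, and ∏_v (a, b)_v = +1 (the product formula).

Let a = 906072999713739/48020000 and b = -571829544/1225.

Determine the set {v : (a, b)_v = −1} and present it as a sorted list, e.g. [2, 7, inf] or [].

[2, 17]

(a, b) ≡ (22, -14586) mod (ℚ^×)²; places V = {2, 3, 5, 7, 11, 13, 17, ∞}.
(a,b)_7: α=-4, u≡4; β=-2, v≡2 (mod 7); (4|7)=+1, (2|7)=+1; sign (−1)^0·+1^-2·+1^-4 = +1.
(a,b)_3: α=10, u≡1; β=5, v≡1 (mod 3); (1|3)=+1, (1|3)=+1; sign (−1)^0·+1^5·+1^10 = +1.
(a,b)_∞: sgn(22)=+, sgn(-14586)=−, so +1.
(a,b)_13: α=6, u≡4; β=1, v≡1 (mod 13); (4|13)=+1, (1|13)=+1; sign (−1)^0·+1^1·+1^6 = +1.
(a,b)_5: α=-4, u≡2; β=-2, v≡4 (mod 5); (2|5)=-1, (4|5)=+1; sign (−1)^0·-1^-2·+1^-4 = +1.
(a,b)_17: α=2, u≡10; β=1, v≡1 (mod 17); (10|17)=-1, (1|17)=+1; sign (−1)^0·-1^1·+1^2 = -1.
(a,b)_2: α=-5, β=3; u≡3, v≡3 (mod 8); ε(u)ε(v)=1·1, αω(v)=-5·1, βω(u)=3·1; sum ≡ 1  ⇒  -1.
(a,b)_11: α=1, u≡10; β=3, v≡9 (mod 11); (10|11)=-1, (9|11)=+1; sign (−1)^1·-1^3·+1^1 = +1.
(22, -14586 / ℚ) ramifies at {2, 17}: a division algebra.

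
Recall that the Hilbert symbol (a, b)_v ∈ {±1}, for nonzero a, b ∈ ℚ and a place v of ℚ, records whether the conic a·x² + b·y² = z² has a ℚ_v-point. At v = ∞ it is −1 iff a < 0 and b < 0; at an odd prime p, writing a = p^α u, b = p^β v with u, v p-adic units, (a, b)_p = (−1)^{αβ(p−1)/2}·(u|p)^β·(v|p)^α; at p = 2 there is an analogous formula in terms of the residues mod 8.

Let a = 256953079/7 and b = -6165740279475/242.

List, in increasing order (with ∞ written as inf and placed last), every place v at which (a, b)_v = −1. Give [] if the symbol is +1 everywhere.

(a, b) ≡ (6223777, -1118501638) mod (ℚ^×)²; places V = {2, 3, 5, 7, 11, 17, 23, 29, 31, 37, 43, ∞}.
(a,b)_∞: sgn(6223777)=+, sgn(-1118501638)=−, so +1.
(a,b)_11: α=0, u≡6; β=-2, v≡2 (mod 11); (6|11)=-1, (2|11)=-1; sign (−1)^0·-1^-2·-1^0 = +1.
(a,b)_3: α=0, u≡1; β=2, v≡2 (mod 3); (1|3)=+1, (2|3)=-1; sign (−1)^0·+1^2·-1^0 = +1.
(a,b)_17: α=2, u≡4; β=1, v≡15 (mod 17); (4|17)=+1, (15|17)=+1; sign (−1)^0·+1^1·+1^2 = +1.
(a,b)_43: α=1, u≡41; β=1, v≡16 (mod 43); (41|43)=+1, (16|43)=+1; sign (−1)^1·+1^1·+1^1 = -1.
(a,b)_2: α=0, β=-1; u≡1, v≡5 (mod 8); ε(u)ε(v)=0·0, αω(v)=0·1, βω(u)=-1·0; sum ≡ 0  ⇒  +1.
(a,b)_7: α=-1, u≡5; β=2, v≡5 (mod 7); (5|7)=-1, (5|7)=-1; sign (−1)^0·-1^2·-1^-1 = -1.
(a,b)_5: α=0, u≡2; β=2, v≡3 (mod 5); (2|5)=-1, (3|5)=-1; sign (−1)^0·-1^2·-1^0 = +1.
(a,b)_37: α=0, u≡36; β=1, v≡36 (mod 37); (36|37)=+1, (36|37)=+1; sign (−1)^0·+1^1·+1^0 = +1.
(a,b)_23: α=1, u≡2; β=1, v≡9 (mod 23); (2|23)=+1, (9|23)=+1; sign (−1)^1·+1^1·+1^1 = -1.
(a,b)_29: α=1, u≡24; β=1, v≡27 (mod 29); (24|29)=+1, (27|29)=-1; sign (−1)^0·+1^1·-1^1 = -1.
(a,b)_31: α=1, u≡13; β=1, v≡25 (mod 31); (13|31)=-1, (25|31)=+1; sign (−1)^1·-1^1·+1^1 = +1.
|Ram(6223777, -1118501638)| = 4, even; anisotropic at {7, 23, 29, 43}.

[7, 23, 29, 43]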